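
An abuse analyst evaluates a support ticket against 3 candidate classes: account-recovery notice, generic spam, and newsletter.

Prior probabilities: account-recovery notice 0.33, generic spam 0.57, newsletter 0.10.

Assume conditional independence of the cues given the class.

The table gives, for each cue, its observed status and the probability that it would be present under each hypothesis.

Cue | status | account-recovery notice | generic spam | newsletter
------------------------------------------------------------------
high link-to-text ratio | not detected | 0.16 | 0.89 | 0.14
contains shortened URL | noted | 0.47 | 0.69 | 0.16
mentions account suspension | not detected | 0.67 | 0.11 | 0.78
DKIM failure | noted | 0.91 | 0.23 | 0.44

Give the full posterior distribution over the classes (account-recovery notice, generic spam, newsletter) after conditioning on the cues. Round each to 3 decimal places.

By Bayes' rule with conditional independence, the unnormalized weight for each hypothesis is prior × ∏ likelihoods (using 1 − P(present | H) for each absent cue):
  account-recovery notice: 0.33 × (1 − 0.16) × 0.47 × (1 − 0.67) × 0.91 = 0.039124
  generic spam: 0.57 × (1 − 0.89) × 0.69 × (1 − 0.11) × 0.23 = 0.0088559
  newsletter: 0.10 × (1 − 0.14) × 0.16 × (1 − 0.78) × 0.44 = 0.001332
The unnormalized weights sum to 0.049312.
P(account-recovery notice | evidence) = 0.039124 / 0.049312 ≈ 0.793
P(generic spam | evidence) = 0.0088559 / 0.049312 ≈ 0.180
P(newsletter | evidence) = 0.001332 / 0.049312 ≈ 0.027

0.793, 0.180, 0.027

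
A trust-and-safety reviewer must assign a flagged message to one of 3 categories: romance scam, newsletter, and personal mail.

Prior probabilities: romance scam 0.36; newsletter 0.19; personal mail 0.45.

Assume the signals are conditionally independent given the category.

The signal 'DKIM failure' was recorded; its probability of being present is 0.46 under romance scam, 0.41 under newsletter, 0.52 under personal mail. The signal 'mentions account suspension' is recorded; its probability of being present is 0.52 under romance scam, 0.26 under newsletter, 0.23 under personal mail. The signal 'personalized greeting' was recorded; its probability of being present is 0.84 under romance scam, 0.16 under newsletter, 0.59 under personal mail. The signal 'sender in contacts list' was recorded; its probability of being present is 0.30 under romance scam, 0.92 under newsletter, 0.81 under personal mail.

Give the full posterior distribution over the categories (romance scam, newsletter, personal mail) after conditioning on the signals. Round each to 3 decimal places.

By Bayes' rule with conditional independence, the unnormalized weight for each hypothesis is prior × ∏ likelihoods:
  romance scam: 0.36 × 0.46 × 0.52 × 0.84 × 0.30 = 0.0217
  newsletter: 0.19 × 0.41 × 0.26 × 0.16 × 0.92 = 0.0029814
  personal mail: 0.45 × 0.52 × 0.23 × 0.59 × 0.81 = 0.025721
The unnormalized weights sum to 0.050402.
P(romance scam | evidence) = 0.0217 / 0.050402 ≈ 0.431
P(newsletter | evidence) = 0.0029814 / 0.050402 ≈ 0.059
P(personal mail | evidence) = 0.025721 / 0.050402 ≈ 0.510

0.431, 0.059, 0.510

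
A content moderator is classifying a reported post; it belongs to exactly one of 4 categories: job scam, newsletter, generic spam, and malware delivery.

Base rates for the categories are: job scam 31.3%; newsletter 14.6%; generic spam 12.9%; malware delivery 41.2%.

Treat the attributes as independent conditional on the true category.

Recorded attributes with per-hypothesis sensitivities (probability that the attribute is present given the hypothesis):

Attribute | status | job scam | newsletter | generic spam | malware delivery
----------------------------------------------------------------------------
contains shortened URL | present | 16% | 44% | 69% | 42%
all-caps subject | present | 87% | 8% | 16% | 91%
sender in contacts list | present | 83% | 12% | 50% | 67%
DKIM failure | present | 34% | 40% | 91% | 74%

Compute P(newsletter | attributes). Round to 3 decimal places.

0.003

By Bayes' rule with conditional independence, the unnormalized weight for each hypothesis is prior × ∏ likelihoods:
  job scam: 0.313 × 0.16 × 0.87 × 0.83 × 0.34 = 0.012295
  newsletter: 0.146 × 0.44 × 0.08 × 0.12 × 0.40 = 0.00024668
  generic spam: 0.129 × 0.69 × 0.16 × 0.50 × 0.91 = 0.0064799
  malware delivery: 0.412 × 0.42 × 0.91 × 0.67 × 0.74 = 0.078072
The unnormalized weights sum to 0.097094.
P(newsletter | evidence) = 0.00024668 / 0.097094 ≈ 0.003.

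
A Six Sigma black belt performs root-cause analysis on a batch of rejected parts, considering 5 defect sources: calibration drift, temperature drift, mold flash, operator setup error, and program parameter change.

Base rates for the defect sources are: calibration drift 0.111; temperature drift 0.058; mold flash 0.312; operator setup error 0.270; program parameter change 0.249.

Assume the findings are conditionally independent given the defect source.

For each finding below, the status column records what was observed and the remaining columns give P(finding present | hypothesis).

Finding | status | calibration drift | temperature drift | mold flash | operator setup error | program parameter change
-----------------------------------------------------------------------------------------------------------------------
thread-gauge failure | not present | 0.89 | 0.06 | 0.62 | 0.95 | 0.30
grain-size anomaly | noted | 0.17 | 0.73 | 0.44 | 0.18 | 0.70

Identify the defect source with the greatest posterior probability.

By Bayes' rule with conditional independence, the unnormalized weight for each hypothesis is prior × ∏ likelihoods (using 1 − P(present | H) for each absent finding):
  calibration drift: 0.111 × (1 − 0.89) × 0.17 = 0.0020757
  temperature drift: 0.058 × (1 − 0.06) × 0.73 = 0.0398
  mold flash: 0.312 × (1 − 0.62) × 0.44 = 0.052166
  operator setup error: 0.270 × (1 − 0.95) × 0.18 = 0.00243
  program parameter change: 0.249 × (1 − 0.30) × 0.70 = 0.12201
Marginal likelihood of the evidence = 0.21848.
P(calibration drift | evidence) ≈ 0.0020757 / 0.21848 ≈ 0.010
P(temperature drift | evidence) ≈ 0.0398 / 0.21848 ≈ 0.182
P(mold flash | evidence) ≈ 0.052166 / 0.21848 ≈ 0.239
P(operator setup error | evidence) ≈ 0.00243 / 0.21848 ≈ 0.011
P(program parameter change | evidence) ≈ 0.12201 / 0.21848 ≈ 0.558
The largest is 0.558, so program parameter change is most probable.

program parameter change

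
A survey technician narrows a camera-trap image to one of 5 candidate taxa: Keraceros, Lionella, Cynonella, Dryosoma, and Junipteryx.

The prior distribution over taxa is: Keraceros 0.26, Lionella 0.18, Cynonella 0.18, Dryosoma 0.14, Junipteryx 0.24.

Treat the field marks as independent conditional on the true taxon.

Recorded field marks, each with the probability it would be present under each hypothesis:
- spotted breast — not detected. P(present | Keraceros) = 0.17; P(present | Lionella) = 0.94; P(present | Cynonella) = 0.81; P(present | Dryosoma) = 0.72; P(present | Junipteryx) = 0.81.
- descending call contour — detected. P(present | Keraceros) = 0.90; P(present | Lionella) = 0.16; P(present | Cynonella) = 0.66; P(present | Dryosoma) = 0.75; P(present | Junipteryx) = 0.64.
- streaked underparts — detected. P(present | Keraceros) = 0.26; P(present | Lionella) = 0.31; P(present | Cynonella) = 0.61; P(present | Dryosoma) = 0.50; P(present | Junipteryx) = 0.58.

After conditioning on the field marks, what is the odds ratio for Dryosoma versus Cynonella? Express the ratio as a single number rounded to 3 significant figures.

Unnormalized posterior weight (prior times the field mark likelihoods) for each of the two hypotheses (using 1 − P(present | H) for each absent field mark):
  Dryosoma: 0.14 × (1 − 0.72) × 0.75 × 0.50 = 0.0147
  Cynonella: 0.18 × (1 − 0.81) × 0.66 × 0.61 = 0.013769
Posterior odds = 0.0147 / 0.013769 ≈ 1.07.

1.07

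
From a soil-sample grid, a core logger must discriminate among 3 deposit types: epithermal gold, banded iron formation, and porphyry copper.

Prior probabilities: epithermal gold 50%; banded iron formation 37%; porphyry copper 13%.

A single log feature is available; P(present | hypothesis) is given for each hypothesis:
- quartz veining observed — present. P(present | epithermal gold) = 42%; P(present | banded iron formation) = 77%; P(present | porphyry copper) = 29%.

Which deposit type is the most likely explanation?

banded iron formation

By Bayes' rule, the unnormalized weight for each hypothesis is prior × likelihood:
  epithermal gold: 0.50 × 0.42 = 0.21
  banded iron formation: 0.37 × 0.77 = 0.2849
  porphyry copper: 0.13 × 0.29 = 0.0377
Marginal likelihood of the evidence = 0.5326.
P(epithermal gold | evidence) ≈ 0.21 / 0.5326 ≈ 0.394
P(banded iron formation | evidence) ≈ 0.2849 / 0.5326 ≈ 0.535
P(porphyry copper | evidence) ≈ 0.0377 / 0.5326 ≈ 0.071
The largest is 0.535, so banded iron formation is most probable.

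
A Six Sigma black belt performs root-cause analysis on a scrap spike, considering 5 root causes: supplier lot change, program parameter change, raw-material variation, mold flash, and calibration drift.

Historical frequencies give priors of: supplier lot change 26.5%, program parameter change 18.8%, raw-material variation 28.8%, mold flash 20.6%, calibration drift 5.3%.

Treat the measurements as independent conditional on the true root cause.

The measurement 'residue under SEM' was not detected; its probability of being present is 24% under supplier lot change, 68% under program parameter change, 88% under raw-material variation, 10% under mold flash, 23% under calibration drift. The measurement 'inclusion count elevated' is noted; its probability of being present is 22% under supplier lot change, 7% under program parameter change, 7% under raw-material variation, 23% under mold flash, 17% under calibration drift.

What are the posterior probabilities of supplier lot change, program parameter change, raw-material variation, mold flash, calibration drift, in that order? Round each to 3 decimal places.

0.441, 0.042, 0.024, 0.424, 0.069

Multiply each prior by the joint likelihood of the measurement pattern (using 1 − P(present | H) for each absent measurement):
  supplier lot change: 0.265 × (1 − 0.24) × 0.22 = 0.044308
  program parameter change: 0.188 × (1 − 0.68) × 0.07 = 0.0042112
  raw-material variation: 0.288 × (1 − 0.88) × 0.07 = 0.0024192
  mold flash: 0.206 × (1 − 0.10) × 0.23 = 0.042642
  calibration drift: 0.053 × (1 − 0.23) × 0.17 = 0.0069377
Marginal likelihood of the evidence = 0.10052.
P(supplier lot change | evidence) = 0.044308 / 0.10052 ≈ 0.441
P(program parameter change | evidence) = 0.0042112 / 0.10052 ≈ 0.042
P(raw-material variation | evidence) = 0.0024192 / 0.10052 ≈ 0.024
P(mold flash | evidence) = 0.042642 / 0.10052 ≈ 0.424
P(calibration drift | evidence) = 0.0069377 / 0.10052 ≈ 0.069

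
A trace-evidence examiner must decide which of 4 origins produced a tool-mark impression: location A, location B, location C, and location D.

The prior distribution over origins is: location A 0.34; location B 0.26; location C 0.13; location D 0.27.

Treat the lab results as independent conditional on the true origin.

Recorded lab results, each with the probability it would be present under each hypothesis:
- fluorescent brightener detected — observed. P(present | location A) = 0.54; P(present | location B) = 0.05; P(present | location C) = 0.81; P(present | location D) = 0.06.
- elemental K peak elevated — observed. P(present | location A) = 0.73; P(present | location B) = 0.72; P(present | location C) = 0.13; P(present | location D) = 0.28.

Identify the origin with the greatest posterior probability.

By Bayes' rule with conditional independence, the unnormalized weight for each hypothesis is prior × ∏ likelihoods:
  location A: 0.34 × 0.54 × 0.73 = 0.13403
  location B: 0.26 × 0.05 × 0.72 = 0.00936
  location C: 0.13 × 0.81 × 0.13 = 0.013689
  location D: 0.27 × 0.06 × 0.28 = 0.004536
The unnormalized weights sum to 0.16161.
P(location A | evidence) ≈ 0.13403 / 0.16161 ≈ 0.829
P(location B | evidence) ≈ 0.00936 / 0.16161 ≈ 0.058
P(location C | evidence) ≈ 0.013689 / 0.16161 ≈ 0.085
P(location D | evidence) ≈ 0.004536 / 0.16161 ≈ 0.028
The largest is 0.829, so location A is most probable.

location A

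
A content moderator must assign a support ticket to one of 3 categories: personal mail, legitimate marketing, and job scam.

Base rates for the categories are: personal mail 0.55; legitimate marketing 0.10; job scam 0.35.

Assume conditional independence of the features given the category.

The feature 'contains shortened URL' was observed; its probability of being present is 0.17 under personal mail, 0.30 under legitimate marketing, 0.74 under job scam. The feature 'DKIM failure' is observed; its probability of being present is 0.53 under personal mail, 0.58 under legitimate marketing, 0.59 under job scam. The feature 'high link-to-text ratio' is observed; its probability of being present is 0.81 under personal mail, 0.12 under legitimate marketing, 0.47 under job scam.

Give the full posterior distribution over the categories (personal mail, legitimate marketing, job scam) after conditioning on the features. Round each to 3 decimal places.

For each hypothesis, the unnormalized posterior weight is prior × product of the feature likelihoods:
  personal mail: 0.55 × 0.17 × 0.53 × 0.81 = 0.04014
  legitimate marketing: 0.10 × 0.30 × 0.58 × 0.12 = 0.002088
  job scam: 0.35 × 0.74 × 0.59 × 0.47 = 0.071821
The unnormalized weights sum to 0.11405.
P(personal mail | evidence) = 0.04014 / 0.11405 ≈ 0.352
P(legitimate marketing | evidence) = 0.002088 / 0.11405 ≈ 0.018
P(job scam | evidence) = 0.071821 / 0.11405 ≈ 0.630

0.352, 0.018, 0.630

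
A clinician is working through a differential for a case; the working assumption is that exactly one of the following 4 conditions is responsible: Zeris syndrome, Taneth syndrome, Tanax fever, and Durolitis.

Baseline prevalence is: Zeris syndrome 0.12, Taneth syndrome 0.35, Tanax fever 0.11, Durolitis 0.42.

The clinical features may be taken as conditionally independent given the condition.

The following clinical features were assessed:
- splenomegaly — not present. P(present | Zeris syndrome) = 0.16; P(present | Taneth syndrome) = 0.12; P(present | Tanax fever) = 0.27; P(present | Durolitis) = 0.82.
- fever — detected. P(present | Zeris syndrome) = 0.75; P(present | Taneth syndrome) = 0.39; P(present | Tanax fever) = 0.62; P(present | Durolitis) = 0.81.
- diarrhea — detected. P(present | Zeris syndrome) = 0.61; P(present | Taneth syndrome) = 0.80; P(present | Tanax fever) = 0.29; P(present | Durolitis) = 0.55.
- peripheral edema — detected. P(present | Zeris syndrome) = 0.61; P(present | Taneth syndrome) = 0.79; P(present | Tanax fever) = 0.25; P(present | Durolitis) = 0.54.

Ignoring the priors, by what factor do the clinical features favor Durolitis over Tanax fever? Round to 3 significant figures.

1.32

Joint likelihood of the clinical feature pattern under each hypothesis (using 1 − P(present | H) for each absent clinical feature):
  Durolitis: (1 − 0.82) × 0.81 × 0.55 × 0.54 = 0.043303
  Tanax fever: (1 − 0.27) × 0.62 × 0.29 × 0.25 = 0.032813
Bayes factor = 0.043303 / 0.032813 ≈ 1.32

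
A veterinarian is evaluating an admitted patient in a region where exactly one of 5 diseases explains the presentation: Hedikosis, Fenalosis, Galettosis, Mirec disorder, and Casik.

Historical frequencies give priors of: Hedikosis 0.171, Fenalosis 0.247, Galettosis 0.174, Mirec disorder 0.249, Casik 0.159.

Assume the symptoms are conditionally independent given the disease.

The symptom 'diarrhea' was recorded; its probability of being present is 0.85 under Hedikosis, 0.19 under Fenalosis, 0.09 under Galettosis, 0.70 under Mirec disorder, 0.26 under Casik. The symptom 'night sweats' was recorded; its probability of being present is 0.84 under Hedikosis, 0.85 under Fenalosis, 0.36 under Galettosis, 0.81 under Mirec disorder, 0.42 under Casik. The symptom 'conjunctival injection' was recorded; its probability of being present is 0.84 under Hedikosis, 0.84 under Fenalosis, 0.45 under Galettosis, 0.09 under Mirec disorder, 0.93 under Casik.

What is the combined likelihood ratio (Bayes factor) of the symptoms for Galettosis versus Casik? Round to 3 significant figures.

Joint likelihood of the symptom pattern under each hypothesis:
  Galettosis: 0.09 × 0.36 × 0.45 = 0.01458
  Casik: 0.26 × 0.42 × 0.93 = 0.10156
Bayes factor = 0.01458 / 0.10156 ≈ 0.144

0.144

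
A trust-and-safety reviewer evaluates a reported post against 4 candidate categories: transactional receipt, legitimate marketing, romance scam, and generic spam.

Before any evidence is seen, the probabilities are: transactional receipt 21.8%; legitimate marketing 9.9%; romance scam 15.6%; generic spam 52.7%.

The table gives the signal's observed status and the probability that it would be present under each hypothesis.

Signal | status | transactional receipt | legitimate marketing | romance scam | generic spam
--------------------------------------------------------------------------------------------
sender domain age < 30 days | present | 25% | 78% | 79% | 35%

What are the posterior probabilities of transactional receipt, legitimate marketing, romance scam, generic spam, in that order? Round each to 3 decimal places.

0.124, 0.176, 0.280, 0.420

By Bayes' rule, the unnormalized weight for each hypothesis is prior × likelihood:
  transactional receipt: 0.218 × 0.25 = 0.0545
  legitimate marketing: 0.099 × 0.78 = 0.07722
  romance scam: 0.156 × 0.79 = 0.12324
  generic spam: 0.527 × 0.35 = 0.18445
The unnormalized weights sum to 0.43941.
P(transactional receipt | evidence) = 0.0545 / 0.43941 ≈ 0.124
P(legitimate marketing | evidence) = 0.07722 / 0.43941 ≈ 0.176
P(romance scam | evidence) = 0.12324 / 0.43941 ≈ 0.280
P(generic spam | evidence) = 0.18445 / 0.43941 ≈ 0.420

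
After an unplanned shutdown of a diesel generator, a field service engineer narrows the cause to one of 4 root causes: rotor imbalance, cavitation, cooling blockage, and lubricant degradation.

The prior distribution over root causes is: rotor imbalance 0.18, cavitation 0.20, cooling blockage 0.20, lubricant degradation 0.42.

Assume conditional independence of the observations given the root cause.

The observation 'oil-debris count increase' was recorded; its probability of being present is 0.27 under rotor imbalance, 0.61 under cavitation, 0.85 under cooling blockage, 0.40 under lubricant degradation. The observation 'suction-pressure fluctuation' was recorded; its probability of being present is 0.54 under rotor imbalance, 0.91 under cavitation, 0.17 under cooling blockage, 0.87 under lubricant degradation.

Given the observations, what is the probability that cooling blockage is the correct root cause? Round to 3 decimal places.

For each hypothesis, the unnormalized posterior weight is prior × product of the observation likelihoods:
  rotor imbalance: 0.18 × 0.27 × 0.54 = 0.026244
  cavitation: 0.20 × 0.61 × 0.91 = 0.11102
  cooling blockage: 0.20 × 0.85 × 0.17 = 0.0289
  lubricant degradation: 0.42 × 0.40 × 0.87 = 0.14616
The unnormalized weights sum to 0.31232.
P(cooling blockage | evidence) = 0.0289 / 0.31232 ≈ 0.093.

0.093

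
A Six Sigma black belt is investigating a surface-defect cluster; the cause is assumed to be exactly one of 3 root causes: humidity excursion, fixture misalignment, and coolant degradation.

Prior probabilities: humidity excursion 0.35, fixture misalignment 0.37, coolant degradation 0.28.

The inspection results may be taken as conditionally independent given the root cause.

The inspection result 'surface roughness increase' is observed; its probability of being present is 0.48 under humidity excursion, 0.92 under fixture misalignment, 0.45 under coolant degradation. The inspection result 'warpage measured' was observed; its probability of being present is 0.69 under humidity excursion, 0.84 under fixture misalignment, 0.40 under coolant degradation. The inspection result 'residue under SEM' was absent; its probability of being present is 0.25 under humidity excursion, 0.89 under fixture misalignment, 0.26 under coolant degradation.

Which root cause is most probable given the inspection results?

By Bayes' rule with conditional independence, the unnormalized weight for each hypothesis is prior × ∏ likelihoods (using 1 − P(present | H) for each absent inspection result):
  humidity excursion: 0.35 × 0.48 × 0.69 × (1 − 0.25) = 0.08694
  fixture misalignment: 0.37 × 0.92 × 0.84 × (1 − 0.89) = 0.031453
  coolant degradation: 0.28 × 0.45 × 0.40 × (1 − 0.26) = 0.037296
Marginal likelihood of the evidence = 0.15569.
P(humidity excursion | evidence) ≈ 0.08694 / 0.15569 ≈ 0.558
P(fixture misalignment | evidence) ≈ 0.031453 / 0.15569 ≈ 0.202
P(coolant degradation | evidence) ≈ 0.037296 / 0.15569 ≈ 0.240
The largest is 0.558, so humidity excursion is most probable.

humidity excursion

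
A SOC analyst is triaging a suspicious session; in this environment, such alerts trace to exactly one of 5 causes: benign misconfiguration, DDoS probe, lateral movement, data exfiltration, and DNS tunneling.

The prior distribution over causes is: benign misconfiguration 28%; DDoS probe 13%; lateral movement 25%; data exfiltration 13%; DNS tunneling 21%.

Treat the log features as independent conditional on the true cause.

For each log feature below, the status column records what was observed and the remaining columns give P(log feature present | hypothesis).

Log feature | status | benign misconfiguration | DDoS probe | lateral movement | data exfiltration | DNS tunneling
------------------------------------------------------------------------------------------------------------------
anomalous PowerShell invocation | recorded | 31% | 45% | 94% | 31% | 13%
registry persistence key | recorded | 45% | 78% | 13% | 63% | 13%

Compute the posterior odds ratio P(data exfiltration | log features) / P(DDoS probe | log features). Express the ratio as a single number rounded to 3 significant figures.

Unnormalized posterior weight (prior times the log feature likelihoods) for each of the two hypotheses:
  data exfiltration: 0.13 × 0.31 × 0.63 = 0.025389
  DDoS probe: 0.13 × 0.45 × 0.78 = 0.04563
Odds(data exfiltration : DDoS probe) = 0.025389 / 0.04563 ≈ 0.556.

0.556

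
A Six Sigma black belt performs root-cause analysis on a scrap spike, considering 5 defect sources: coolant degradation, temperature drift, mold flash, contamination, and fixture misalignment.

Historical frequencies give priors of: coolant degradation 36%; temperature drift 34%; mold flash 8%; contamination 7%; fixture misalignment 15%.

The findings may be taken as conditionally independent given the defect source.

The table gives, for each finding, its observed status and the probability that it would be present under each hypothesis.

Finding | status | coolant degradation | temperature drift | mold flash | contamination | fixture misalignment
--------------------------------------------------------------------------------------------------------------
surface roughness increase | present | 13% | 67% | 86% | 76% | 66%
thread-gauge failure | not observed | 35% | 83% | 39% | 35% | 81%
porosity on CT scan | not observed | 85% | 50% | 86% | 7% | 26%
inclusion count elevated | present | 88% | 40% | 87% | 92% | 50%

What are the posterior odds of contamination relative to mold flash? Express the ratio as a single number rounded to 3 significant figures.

5.79

Unnormalized posterior weight (prior times the finding likelihoods) for each of the two hypotheses (using 1 − P(present | H) for each absent finding):
  contamination: 0.07 × 0.76 × (1 − 0.35) × (1 − 0.07) × 0.92 = 0.029587
  mold flash: 0.08 × 0.86 × (1 − 0.39) × (1 − 0.86) × 0.87 = 0.0051117
Odds(contamination : mold flash) = 0.029587 / 0.0051117 ≈ 5.79.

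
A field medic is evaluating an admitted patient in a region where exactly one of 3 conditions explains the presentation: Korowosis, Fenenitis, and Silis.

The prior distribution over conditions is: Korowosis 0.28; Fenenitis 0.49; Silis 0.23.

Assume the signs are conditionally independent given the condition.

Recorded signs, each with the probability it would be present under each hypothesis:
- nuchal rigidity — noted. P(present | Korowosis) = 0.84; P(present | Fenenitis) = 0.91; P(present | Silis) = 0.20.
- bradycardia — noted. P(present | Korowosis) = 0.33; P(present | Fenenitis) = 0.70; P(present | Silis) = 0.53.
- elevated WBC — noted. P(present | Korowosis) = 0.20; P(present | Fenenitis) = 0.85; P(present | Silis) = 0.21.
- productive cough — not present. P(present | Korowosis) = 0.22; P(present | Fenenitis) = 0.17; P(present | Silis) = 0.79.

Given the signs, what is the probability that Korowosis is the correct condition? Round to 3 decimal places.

For each hypothesis, the unnormalized posterior weight is prior × product of the sign likelihoods (using 1 − P(present | H) for each absent sign):
  Korowosis: 0.28 × 0.84 × 0.33 × 0.20 × (1 − 0.22) = 0.012108
  Fenenitis: 0.49 × 0.91 × 0.70 × 0.85 × (1 − 0.17) = 0.22021
  Silis: 0.23 × 0.20 × 0.53 × 0.21 × (1 − 0.79) = 0.0010752
Marginal likelihood of the evidence = 0.23339.
P(Korowosis | evidence) = 0.012108 / 0.23339 ≈ 0.052.

0.052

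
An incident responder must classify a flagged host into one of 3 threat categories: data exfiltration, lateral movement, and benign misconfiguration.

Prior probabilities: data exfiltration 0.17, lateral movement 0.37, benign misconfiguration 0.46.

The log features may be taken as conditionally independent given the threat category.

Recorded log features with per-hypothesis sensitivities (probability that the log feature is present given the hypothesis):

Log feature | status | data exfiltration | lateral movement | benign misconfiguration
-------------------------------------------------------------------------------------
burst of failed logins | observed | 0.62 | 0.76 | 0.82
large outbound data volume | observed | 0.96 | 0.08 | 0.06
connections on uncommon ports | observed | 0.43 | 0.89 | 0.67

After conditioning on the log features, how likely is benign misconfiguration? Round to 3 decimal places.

0.193

Multiply each prior by the joint likelihood of the log feature pattern:
  data exfiltration: 0.17 × 0.62 × 0.96 × 0.43 = 0.043509
  lateral movement: 0.37 × 0.76 × 0.08 × 0.89 = 0.020021
  benign misconfiguration: 0.46 × 0.82 × 0.06 × 0.67 = 0.015163
The unnormalized weights sum to 0.078694.
P(benign misconfiguration | evidence) = 0.015163 / 0.078694 ≈ 0.193.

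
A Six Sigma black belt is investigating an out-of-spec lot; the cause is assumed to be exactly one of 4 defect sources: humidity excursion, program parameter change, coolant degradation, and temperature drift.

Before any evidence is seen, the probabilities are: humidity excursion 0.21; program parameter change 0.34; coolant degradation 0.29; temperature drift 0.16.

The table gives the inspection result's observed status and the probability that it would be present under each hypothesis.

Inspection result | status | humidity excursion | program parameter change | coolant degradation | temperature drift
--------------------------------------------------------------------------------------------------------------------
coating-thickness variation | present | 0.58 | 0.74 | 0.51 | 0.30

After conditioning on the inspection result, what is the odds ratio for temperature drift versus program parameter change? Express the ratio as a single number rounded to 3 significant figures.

Posterior odds equal prior odds times the likelihood ratio; only the two competing hypotheses matter.
  temperature drift: 0.16 × 0.30 = 0.048
  program parameter change: 0.34 × 0.74 = 0.2516
Odds(temperature drift : program parameter change) = 0.048 / 0.2516 ≈ 0.191.

0.191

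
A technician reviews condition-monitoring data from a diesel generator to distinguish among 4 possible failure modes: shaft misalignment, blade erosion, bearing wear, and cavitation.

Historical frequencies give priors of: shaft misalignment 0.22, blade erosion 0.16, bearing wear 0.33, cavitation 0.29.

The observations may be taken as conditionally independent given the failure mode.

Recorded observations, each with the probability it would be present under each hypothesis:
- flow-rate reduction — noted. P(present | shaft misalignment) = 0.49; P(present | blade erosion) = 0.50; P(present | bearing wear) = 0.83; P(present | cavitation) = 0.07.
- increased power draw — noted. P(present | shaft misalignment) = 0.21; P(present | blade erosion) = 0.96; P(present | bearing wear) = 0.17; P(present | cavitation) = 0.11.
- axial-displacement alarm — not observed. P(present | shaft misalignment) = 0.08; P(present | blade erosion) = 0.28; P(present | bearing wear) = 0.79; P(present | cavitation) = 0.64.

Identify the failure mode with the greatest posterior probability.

For each hypothesis, the unnormalized posterior weight is prior × product of the observation likelihoods (using 1 − P(present | H) for each absent observation):
  shaft misalignment: 0.22 × 0.49 × 0.21 × (1 − 0.08) = 0.020827
  blade erosion: 0.16 × 0.50 × 0.96 × (1 − 0.28) = 0.055296
  bearing wear: 0.33 × 0.83 × 0.17 × (1 − 0.79) = 0.0097782
  cavitation: 0.29 × 0.07 × 0.11 × (1 − 0.64) = 0.00080388
Marginal likelihood of the evidence = 0.086705.
P(shaft misalignment | evidence) ≈ 0.020827 / 0.086705 ≈ 0.240
P(blade erosion | evidence) ≈ 0.055296 / 0.086705 ≈ 0.638
P(bearing wear | evidence) ≈ 0.0097782 / 0.086705 ≈ 0.113
P(cavitation | evidence) ≈ 0.00080388 / 0.086705 ≈ 0.009
The largest is 0.638, so blade erosion is most probable.

blade erosion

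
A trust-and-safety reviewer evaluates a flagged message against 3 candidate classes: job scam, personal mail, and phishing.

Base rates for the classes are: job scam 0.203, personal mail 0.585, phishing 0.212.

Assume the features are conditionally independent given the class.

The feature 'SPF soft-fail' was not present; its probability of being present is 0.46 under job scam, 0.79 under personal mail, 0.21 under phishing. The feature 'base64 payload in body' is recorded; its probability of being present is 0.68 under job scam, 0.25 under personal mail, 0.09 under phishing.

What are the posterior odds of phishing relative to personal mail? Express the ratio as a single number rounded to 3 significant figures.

Posterior odds equal prior odds times the likelihood ratio; only the two competing hypotheses matter (using 1 − P(present | H) for each absent feature).
  phishing: 0.212 × (1 − 0.21) × 0.09 = 0.015073
  personal mail: 0.585 × (1 − 0.79) × 0.25 = 0.030712
Odds(phishing : personal mail) = 0.015073 / 0.030712 ≈ 0.491.

0.491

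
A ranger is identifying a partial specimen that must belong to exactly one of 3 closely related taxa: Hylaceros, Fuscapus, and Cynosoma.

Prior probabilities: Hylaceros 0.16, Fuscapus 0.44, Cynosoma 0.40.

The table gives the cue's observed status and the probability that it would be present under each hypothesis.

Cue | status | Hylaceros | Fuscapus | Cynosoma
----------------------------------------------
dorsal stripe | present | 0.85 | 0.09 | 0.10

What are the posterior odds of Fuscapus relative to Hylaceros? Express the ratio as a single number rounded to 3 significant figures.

0.291

Posterior odds equal prior odds times the likelihood ratio; only the two competing hypotheses matter.
  Fuscapus: 0.44 × 0.09 = 0.0396
  Hylaceros: 0.16 × 0.85 = 0.136
Posterior odds = 0.0396 / 0.136 ≈ 0.291.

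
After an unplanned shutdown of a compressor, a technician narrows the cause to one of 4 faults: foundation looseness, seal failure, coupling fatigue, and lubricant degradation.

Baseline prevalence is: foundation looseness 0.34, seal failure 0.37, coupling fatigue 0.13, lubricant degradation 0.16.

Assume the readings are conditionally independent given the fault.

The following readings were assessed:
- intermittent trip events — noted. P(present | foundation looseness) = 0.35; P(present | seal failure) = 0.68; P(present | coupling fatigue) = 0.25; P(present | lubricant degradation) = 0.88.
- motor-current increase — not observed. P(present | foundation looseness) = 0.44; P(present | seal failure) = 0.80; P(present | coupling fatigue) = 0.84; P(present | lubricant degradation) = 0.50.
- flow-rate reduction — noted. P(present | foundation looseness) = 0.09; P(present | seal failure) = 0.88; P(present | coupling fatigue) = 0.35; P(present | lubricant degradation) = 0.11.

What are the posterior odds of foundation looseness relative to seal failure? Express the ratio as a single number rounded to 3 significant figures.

Unnormalized posterior weight (prior times the reading likelihoods) for each of the two hypotheses (using 1 − P(present | H) for each absent reading):
  foundation looseness: 0.34 × 0.35 × (1 − 0.44) × 0.09 = 0.0059976
  seal failure: 0.37 × 0.68 × (1 − 0.80) × 0.88 = 0.044282
Posterior odds = 0.0059976 / 0.044282 ≈ 0.135.

0.135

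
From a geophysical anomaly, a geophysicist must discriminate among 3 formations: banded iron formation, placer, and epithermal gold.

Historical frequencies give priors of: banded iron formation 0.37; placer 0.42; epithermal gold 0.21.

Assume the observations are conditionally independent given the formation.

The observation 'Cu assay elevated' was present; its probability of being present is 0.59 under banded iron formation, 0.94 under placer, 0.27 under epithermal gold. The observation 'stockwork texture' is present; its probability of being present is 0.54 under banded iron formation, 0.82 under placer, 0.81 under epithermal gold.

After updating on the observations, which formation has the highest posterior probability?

Multiply each prior by the joint likelihood of the evidence pattern:
  banded iron formation: 0.37 × 0.59 × 0.54 = 0.11788
  placer: 0.42 × 0.94 × 0.82 = 0.32374
  epithermal gold: 0.21 × 0.27 × 0.81 = 0.045927
Normalizing constant Z = 0.11788 + 0.32374 + 0.045927 = 0.48754.
P(banded iron formation | evidence) ≈ 0.11788 / 0.48754 ≈ 0.242
P(placer | evidence) ≈ 0.32374 / 0.48754 ≈ 0.664
P(epithermal gold | evidence) ≈ 0.045927 / 0.48754 ≈ 0.094
The largest is 0.664, so placer is most probable.

placer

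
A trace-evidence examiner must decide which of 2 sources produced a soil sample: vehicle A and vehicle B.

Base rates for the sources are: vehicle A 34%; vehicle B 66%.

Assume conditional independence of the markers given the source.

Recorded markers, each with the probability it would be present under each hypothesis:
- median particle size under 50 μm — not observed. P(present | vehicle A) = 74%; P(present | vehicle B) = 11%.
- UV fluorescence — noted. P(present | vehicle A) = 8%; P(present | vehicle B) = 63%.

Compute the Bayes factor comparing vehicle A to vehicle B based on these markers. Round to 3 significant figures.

The Bayes factor is the ratio of the joint likelihoods of the marker pattern under the two hypotheses (using 1 − P(present | H) for each absent marker).
  vehicle A: (1 − 0.74) × 0.08 = 0.0208
  vehicle B: (1 − 0.11) × 0.63 = 0.5607
Bayes factor = 0.0208 / 0.5607 ≈ 0.0371

0.0371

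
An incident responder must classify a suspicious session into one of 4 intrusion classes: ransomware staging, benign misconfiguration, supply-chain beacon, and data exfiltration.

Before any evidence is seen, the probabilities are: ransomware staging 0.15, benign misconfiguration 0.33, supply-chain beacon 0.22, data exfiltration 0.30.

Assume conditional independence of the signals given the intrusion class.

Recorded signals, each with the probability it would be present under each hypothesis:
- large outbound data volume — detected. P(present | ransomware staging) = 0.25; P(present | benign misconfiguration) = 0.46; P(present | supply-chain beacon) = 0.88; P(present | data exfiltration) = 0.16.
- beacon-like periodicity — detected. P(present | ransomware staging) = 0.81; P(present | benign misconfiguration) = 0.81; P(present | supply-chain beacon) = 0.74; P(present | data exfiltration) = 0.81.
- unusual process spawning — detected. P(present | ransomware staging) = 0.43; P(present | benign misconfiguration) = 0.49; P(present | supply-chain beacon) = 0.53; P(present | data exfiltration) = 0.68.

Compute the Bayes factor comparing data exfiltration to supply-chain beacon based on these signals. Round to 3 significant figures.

Take the product of per-signal likelihoods under each hypothesis, then divide.
  data exfiltration: 0.16 × 0.81 × 0.68 = 0.088128
  supply-chain beacon: 0.88 × 0.74 × 0.53 = 0.34514
Bayes factor = 0.088128 / 0.34514 ≈ 0.255

0.255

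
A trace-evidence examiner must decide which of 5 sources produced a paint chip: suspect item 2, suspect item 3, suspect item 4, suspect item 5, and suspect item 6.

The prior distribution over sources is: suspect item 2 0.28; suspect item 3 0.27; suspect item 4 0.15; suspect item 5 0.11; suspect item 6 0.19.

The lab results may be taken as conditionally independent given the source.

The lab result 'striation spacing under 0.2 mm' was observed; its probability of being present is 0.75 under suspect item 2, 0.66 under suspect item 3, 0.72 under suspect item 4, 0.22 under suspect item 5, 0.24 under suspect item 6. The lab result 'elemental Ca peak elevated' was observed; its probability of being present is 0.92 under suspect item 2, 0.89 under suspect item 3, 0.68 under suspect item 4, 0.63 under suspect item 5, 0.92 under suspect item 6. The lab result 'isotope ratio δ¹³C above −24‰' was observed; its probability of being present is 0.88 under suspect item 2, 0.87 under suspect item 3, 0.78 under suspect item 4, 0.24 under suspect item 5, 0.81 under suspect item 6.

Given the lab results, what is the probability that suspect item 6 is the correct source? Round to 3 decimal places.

0.084

Multiply each prior by the joint likelihood of the lab result pattern:
  suspect item 2: 0.28 × 0.75 × 0.92 × 0.88 = 0.17002
  suspect item 3: 0.27 × 0.66 × 0.89 × 0.87 = 0.13798
  suspect item 4: 0.15 × 0.72 × 0.68 × 0.78 = 0.057283
  suspect item 5: 0.11 × 0.22 × 0.63 × 0.24 = 0.003659
  suspect item 6: 0.19 × 0.24 × 0.92 × 0.81 = 0.033981
The unnormalized weights sum to 0.40292.
P(suspect item 6 | evidence) = 0.033981 / 0.40292 ≈ 0.084.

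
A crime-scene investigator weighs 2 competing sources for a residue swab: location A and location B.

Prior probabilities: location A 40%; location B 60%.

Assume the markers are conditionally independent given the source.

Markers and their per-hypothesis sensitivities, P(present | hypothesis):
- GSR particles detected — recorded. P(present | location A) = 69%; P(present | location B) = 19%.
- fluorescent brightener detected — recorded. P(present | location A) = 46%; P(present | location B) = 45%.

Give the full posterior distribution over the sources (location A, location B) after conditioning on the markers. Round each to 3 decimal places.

0.712, 0.288

By Bayes' rule with conditional independence, the unnormalized weight for each hypothesis is prior × ∏ likelihoods:
  location A: 0.40 × 0.69 × 0.46 = 0.12696
  location B: 0.60 × 0.19 × 0.45 = 0.0513
The unnormalized weights sum to 0.17826.
P(location A | evidence) = 0.12696 / 0.17826 ≈ 0.712
P(location B | evidence) = 0.0513 / 0.17826 ≈ 0.288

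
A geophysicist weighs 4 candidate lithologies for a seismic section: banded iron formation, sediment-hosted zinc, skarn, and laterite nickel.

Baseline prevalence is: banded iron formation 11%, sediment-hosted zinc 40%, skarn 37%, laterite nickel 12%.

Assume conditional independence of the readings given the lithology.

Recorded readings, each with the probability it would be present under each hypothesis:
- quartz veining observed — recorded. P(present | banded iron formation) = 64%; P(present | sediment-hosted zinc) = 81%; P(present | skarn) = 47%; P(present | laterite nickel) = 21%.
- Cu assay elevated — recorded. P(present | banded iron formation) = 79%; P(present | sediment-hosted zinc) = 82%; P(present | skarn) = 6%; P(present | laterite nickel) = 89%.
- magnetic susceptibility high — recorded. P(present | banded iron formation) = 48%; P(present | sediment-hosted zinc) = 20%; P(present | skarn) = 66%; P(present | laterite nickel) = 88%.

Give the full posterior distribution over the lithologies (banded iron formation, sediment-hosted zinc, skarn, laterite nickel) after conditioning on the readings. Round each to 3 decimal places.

By Bayes' rule with conditional independence, the unnormalized weight for each hypothesis is prior × ∏ likelihoods:
  banded iron formation: 0.11 × 0.64 × 0.79 × 0.48 = 0.026696
  sediment-hosted zinc: 0.40 × 0.81 × 0.82 × 0.20 = 0.053136
  skarn: 0.37 × 0.47 × 0.06 × 0.66 = 0.0068864
  laterite nickel: 0.12 × 0.21 × 0.89 × 0.88 = 0.019737
Normalizing constant Z = 0.026696 + 0.053136 + 0.0068864 + 0.019737 = 0.10645.
P(banded iron formation | evidence) = 0.026696 / 0.10645 ≈ 0.251
P(sediment-hosted zinc | evidence) = 0.053136 / 0.10645 ≈ 0.499
P(skarn | evidence) = 0.0068864 / 0.10645 ≈ 0.065
P(laterite nickel | evidence) = 0.019737 / 0.10645 ≈ 0.185

0.251, 0.499, 0.065, 0.185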